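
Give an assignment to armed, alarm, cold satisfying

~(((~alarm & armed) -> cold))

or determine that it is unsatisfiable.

armed: True, alarm: False, cold: False

  ~(((~alarm & armed) -> cold)) = True
    (~alarm & armed) -> cold = False
      ~alarm & armed = True
        ~alarm = True
The formula evaluates to True.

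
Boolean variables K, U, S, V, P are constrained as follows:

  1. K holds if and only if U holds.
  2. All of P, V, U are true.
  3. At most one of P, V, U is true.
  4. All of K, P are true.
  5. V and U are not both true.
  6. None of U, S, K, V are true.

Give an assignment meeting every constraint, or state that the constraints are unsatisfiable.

The formula is unsatisfiable.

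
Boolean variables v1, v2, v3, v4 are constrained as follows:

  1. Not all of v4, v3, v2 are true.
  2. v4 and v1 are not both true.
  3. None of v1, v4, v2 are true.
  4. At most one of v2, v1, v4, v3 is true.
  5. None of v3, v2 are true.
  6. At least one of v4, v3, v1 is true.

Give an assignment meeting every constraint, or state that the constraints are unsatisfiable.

Unsatisfiable

Case v3 = True:
  Constraint (5) is violated (v3=T) — contradiction.
Case v3 = False:
  (3) forces v1 = False.
  (3) forces v4 = False.
  Constraint (6) is violated (v4=F, v3=F, v1=F) — contradiction.
Both cases fail — unsatisfiable.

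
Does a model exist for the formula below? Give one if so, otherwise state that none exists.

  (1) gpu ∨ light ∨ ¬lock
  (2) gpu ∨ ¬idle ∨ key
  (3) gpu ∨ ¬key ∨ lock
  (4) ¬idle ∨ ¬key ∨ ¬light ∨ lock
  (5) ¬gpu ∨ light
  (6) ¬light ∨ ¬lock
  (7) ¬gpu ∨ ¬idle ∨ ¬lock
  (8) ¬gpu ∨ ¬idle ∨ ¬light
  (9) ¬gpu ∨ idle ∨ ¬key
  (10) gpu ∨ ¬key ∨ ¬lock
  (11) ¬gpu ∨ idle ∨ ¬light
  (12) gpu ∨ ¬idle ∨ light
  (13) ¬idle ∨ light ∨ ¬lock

Set light = False.
  then (¬gpu ∨ light) forces gpu = False.
  then (gpu ∨ ¬idle ∨ light) forces idle = False.
  then (gpu ∨ light ∨ ¬lock) forces lock = False.
  then (gpu ∨ ¬key ∨ lock) forces key = False.
All clauses satisfied.

light: False, gpu: False, idle: False, key: False, lock: False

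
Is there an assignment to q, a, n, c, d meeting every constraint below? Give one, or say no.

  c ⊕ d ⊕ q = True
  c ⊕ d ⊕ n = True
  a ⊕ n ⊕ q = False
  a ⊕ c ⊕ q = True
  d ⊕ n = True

q=T, a=F, n=T, c=F, d=F

c ⊕ d ⊕ q = F ⊕ F ⊕ T = True ✓
c ⊕ d ⊕ n = F ⊕ F ⊕ T = True ✓
a ⊕ n ⊕ q = F ⊕ T ⊕ T = False ✓
a ⊕ c ⊕ q = F ⊕ F ⊕ T = True ✓
d ⊕ n = F ⊕ T = True ✓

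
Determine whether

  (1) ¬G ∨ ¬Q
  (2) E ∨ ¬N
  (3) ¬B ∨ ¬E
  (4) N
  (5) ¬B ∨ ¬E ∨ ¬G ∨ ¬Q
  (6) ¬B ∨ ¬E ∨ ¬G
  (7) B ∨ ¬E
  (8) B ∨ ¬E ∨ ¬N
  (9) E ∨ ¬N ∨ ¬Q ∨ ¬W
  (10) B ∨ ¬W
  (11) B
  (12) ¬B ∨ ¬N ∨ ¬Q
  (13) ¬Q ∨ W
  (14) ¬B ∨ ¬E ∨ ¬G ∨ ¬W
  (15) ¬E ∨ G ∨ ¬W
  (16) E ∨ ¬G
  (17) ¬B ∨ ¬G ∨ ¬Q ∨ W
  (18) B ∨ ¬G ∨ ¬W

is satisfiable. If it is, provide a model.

The formula is unsatisfiable.

Case E = True:
  (¬B ∨ ¬E) forces B = False.
  Clause (B ∨ ¬E) is falsified — contradiction.
Case E = False:
  (E ∨ ¬N) forces N = False.
  Clause (N) is falsified — contradiction.
Both cases fail, so the formula is unsatisfiable.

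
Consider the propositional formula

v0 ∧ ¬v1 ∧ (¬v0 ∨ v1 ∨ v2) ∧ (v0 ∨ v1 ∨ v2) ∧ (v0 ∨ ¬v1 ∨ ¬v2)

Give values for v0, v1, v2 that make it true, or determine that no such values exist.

v0: True, v1: False, v2: True

Unit clause (v0) forces v0 = True.
Unit clause (¬v1) forces v1 = False.
In (¬v0 ∨ v1 ∨ v2) only v2 is left, so v2 = True.
Check each clause:
  (v0): v0 holds.
  (¬v1): ¬v1 holds.
  (¬v0 ∨ v1 ∨ v2): v2 holds.
  (v0 ∨ v1 ∨ v2): v0 holds.
  (v0 ∨ ¬v1 ∨ ¬v2): v0 holds.
All clauses satisfied.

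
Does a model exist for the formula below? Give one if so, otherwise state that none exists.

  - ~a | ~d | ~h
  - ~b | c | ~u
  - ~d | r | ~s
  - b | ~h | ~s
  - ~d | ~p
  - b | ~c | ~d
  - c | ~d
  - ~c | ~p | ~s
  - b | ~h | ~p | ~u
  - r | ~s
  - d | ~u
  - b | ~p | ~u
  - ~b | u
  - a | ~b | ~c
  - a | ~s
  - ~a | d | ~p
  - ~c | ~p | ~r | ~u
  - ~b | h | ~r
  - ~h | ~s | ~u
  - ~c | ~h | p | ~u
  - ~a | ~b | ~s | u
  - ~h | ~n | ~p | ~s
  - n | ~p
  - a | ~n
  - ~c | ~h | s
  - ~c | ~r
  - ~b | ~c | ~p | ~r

r = True, c = False, u = False, d = False, p = False, s = False, a = True, b = False, h = True, n = True

Set r = True.
  then (~c | ~r) forces c = False.
  then (c | ~d) forces d = False.
  then (d | ~u) forces u = False.
  then (~b | u) forces b = False.
Try p = True:
  (~a | d | ~p) forces a = False.
  (a | ~s) forces s = False.
  (n | ~p) forces n = True.
  clause (a | ~n) is falsified — backtrack.
So p = False.
Set s = False.
Set a = True.
Set h = True.
Set n = True.
All clauses satisfied.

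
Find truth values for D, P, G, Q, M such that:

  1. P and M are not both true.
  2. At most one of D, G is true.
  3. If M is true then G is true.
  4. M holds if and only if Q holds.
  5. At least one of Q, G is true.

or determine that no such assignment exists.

D: False, P: False, G: True, Q: True, M: True

  (1) P=F, M=T — not both ✓
  (2) {D, G}: 1 true — at most one ✓
  (3) M=T ⇒ G: T ✓
  (4) M=T, Q=T — same ✓
  (5) {Q, G}: 2 true — at least one ✓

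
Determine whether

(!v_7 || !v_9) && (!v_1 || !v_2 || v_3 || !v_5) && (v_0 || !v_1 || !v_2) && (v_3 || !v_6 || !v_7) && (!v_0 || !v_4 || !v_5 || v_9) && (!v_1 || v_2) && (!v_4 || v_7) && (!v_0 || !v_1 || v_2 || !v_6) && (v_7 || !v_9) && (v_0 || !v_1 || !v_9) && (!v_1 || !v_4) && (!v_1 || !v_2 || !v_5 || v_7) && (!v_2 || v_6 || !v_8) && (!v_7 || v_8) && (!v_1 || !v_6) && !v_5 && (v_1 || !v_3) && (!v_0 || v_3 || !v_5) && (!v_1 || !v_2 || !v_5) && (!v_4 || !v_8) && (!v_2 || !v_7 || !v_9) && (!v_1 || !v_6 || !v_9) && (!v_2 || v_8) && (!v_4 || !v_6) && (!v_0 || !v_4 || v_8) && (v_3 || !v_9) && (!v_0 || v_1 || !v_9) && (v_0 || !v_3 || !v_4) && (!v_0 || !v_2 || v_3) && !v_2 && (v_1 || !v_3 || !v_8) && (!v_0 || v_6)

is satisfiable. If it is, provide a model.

Unit clause (!v_5) forces v_5 = False.
Unit clause (!v_2) forces v_2 = False.
In (!v_1 || v_2) only !v_1 is left, so v_1 = False.
In (v_1 || !v_3) only !v_3 is left, so v_3 = False.
In (v_3 || !v_9) only !v_9 is left, so v_9 = False.
Set v_0 = False.
Try v_4 = True:
  (!v_4 || v_7) forces v_7 = True.
  (v_3 || !v_6 || !v_7) forces v_6 = False.
  (!v_7 || v_8) forces v_8 = True.
  clause (!v_4 || !v_8) is falsified — backtrack.
So v_4 = False.
Set v_6 = True.
  then (v_3 || !v_6 || !v_7) forces v_7 = False.
Set v_8 = False.
All clauses satisfied.

v_0=F; v_1=F; v_2=F; v_3=F; v_4=F; v_5=F; v_6=T; v_7=F; v_8=F; v_9=F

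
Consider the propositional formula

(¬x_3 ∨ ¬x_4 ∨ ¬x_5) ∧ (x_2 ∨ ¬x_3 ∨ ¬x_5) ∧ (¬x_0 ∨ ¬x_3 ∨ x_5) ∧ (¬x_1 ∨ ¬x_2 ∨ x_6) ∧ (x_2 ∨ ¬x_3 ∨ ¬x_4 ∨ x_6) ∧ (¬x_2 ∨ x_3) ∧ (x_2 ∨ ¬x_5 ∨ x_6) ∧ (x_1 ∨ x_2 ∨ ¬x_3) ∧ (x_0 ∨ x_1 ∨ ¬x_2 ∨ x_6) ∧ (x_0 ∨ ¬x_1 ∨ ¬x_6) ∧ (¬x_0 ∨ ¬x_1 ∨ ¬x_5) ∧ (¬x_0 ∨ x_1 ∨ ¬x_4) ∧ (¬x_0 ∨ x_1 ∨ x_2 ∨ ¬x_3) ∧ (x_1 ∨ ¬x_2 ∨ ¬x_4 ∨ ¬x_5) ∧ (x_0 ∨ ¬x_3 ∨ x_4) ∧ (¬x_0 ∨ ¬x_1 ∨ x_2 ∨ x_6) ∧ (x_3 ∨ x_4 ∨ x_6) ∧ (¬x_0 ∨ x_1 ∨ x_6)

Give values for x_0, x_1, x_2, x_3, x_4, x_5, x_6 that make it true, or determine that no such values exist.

Set x_0 = False.
Set x_1 = True.
  then (x_0 ∨ ¬x_1 ∨ ¬x_6) forces x_6 = False.
  then (¬x_1 ∨ ¬x_2 ∨ x_6) forces x_2 = False.
  then (x_2 ∨ ¬x_5 ∨ x_6) forces x_5 = False.
Try x_3 = True:
  (x_2 ∨ ¬x_3 ∨ ¬x_4 ∨ x_6) forces x_4 = False.
  clause (x_0 ∨ ¬x_3 ∨ x_4) is falsified — backtrack.
So x_3 = False.
  then (x_3 ∨ x_4 ∨ x_6) forces x_4 = True.
All clauses satisfied.

x_0 = False; x_1 = True; x_2 = False; x_3 = False; x_4 = True; x_5 = False; x_6 = False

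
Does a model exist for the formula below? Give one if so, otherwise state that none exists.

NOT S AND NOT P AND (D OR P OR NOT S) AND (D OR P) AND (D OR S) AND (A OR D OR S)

A = False; S = False; D = True; P = False

Unit clause (NOT S) forces S = False.
Unit clause (NOT P) forces P = False.
In (D OR P) only D is left, so D = True.
Set A = False.
All clauses satisfied.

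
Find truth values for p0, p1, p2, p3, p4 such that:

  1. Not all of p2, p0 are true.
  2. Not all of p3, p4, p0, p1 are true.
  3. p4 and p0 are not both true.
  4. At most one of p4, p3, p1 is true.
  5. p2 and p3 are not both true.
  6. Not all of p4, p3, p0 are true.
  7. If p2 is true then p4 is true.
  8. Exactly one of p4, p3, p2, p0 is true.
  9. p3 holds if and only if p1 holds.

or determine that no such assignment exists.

p0: True, p1: False, p2: False, p3: False, p4: False

  (1) {p2, p0}: 1/2 true — not all ✓
  (2) {p3, p4, p0, p1}: 1/4 true — not all ✓
  (3) p4=F, p0=T — not both ✓
  (4) {p4, p3, p1}: 0 true — at most one ✓
  (5) p2=F, p3=F — not both ✓
  (6) {p4, p3, p0}: 1/3 true — not all ✓
  (7) p2=F ⇒ p4: vacuous ✓
  (8) {p4, p3, p2, p0}: 1 true — exactly one ✓
  (9) p3=F, p1=F — same ✓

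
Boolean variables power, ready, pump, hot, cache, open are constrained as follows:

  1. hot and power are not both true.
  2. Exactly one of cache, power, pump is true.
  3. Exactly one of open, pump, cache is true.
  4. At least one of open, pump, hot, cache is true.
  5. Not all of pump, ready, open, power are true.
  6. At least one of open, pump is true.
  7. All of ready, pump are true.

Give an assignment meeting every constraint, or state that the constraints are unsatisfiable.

power = False; ready = True; pump = True; hot = False; cache = False; open = False

  (1) hot=F, power=F — not both ✓
  (2) {cache, power, pump}: 1 true — exactly one ✓
  (3) {open, pump, cache}: 1 true — exactly one ✓
  (4) {open, pump, hot, cache}: 1 true — at least one ✓
  (5) {pump, ready, open, power}: 2/4 true — not all ✓
  (6) {open, pump}: 1 true — at least one ✓
  (7) {ready, pump}: all 2 true ✓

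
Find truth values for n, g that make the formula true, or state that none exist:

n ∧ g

n = True, g = True

Both conjuncts True, so the formula holds.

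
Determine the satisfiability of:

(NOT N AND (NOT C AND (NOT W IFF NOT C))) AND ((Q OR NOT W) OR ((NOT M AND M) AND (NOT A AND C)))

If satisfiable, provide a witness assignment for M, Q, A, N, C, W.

M = False; Q = True; A = False; N = False; C = False; W = False

  NOT N AND (NOT C AND (NOT W IFF NOT C)) = True
    NOT N = True
    NOT C AND (NOT W IFF NOT C) = True
      NOT C = True
      NOT W IFF NOT C = True
        NOT W = True
        NOT C = True
  (Q OR NOT W) OR ((NOT M AND M) AND (NOT A AND C)) = True
    Q OR NOT W = True
      NOT W = True
    (NOT M AND M) AND (NOT A AND C) = False
      NOT M AND M = False
        NOT M = True
      NOT A AND C = False
        NOT A = True
Both conjuncts True, so the formula holds.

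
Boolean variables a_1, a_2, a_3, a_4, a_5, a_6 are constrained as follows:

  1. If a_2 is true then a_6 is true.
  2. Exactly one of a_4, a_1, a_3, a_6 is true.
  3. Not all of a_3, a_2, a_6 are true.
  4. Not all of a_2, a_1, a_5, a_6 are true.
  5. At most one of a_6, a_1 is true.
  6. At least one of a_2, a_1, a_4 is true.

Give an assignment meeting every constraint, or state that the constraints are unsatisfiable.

a_1 = False; a_2 = False; a_3 = False; a_4 = True; a_5 = False; a_6 = False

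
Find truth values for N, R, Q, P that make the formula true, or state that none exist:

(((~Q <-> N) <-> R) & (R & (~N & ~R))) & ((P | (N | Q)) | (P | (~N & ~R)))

UNSATISFIABLE

Case R = True: the conjunct ~R is False.
Case R = False: the conjunct R is False.
Both cases fail — unsatisfiable.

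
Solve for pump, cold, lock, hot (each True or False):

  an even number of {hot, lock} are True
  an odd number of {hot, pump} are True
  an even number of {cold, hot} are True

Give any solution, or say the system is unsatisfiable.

pump = False, cold = True, lock = True, hot = True

{hot, lock}: 2 true → even ✓
{hot, pump}: 1 true → odd ✓
{cold, hot}: 2 true → even ✓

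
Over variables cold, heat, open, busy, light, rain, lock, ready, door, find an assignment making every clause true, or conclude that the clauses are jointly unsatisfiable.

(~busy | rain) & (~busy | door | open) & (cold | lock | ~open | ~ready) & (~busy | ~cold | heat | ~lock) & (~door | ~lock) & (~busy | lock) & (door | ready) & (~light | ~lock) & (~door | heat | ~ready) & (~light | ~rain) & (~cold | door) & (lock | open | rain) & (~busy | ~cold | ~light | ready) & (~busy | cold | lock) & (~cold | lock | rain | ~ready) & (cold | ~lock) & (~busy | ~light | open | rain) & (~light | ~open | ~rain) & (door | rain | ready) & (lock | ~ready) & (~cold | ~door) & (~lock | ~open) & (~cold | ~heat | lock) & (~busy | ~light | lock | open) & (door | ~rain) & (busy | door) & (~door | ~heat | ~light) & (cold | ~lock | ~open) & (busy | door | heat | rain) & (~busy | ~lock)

Try cold = True:
  (~cold | door) forces door = True.
  clause (~cold | ~door) is falsified — backtrack.
So cold = False.
  then (cold | ~lock) forces lock = False.
  then (lock | ~ready) forces ready = False.
  then (~busy | lock) forces busy = False.
  then (door | ready) forces door = True.
Set heat = False.
Set open = True.
Set light = False.
Set rain = False.
All clauses satisfied.

cold: False, heat: False, open: True, busy: False, light: False, rain: False, lock: False, ready: False, door: True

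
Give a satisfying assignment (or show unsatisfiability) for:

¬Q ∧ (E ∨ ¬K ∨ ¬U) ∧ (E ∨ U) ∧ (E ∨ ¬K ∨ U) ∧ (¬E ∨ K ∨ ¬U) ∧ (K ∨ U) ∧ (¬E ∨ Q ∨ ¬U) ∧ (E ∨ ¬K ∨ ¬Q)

Unit clause (¬Q) forces Q = False.
Set U = False.
  then (E ∨ U) forces E = True.
  then (K ∨ U) forces K = True.
Check each clause:
  (¬Q): ¬Q holds.
  (E ∨ ¬K ∨ ¬U): E holds.
  (E ∨ U): E holds.
  (E ∨ ¬K ∨ U): E holds.
  (¬E ∨ K ∨ ¬U): K holds.
  (K ∨ U): K holds.
  (¬E ∨ Q ∨ ¬U): ¬U holds.
  (E ∨ ¬K ∨ ¬Q): E holds.
All clauses satisfied.

U = False, K = True, Q = False, E = True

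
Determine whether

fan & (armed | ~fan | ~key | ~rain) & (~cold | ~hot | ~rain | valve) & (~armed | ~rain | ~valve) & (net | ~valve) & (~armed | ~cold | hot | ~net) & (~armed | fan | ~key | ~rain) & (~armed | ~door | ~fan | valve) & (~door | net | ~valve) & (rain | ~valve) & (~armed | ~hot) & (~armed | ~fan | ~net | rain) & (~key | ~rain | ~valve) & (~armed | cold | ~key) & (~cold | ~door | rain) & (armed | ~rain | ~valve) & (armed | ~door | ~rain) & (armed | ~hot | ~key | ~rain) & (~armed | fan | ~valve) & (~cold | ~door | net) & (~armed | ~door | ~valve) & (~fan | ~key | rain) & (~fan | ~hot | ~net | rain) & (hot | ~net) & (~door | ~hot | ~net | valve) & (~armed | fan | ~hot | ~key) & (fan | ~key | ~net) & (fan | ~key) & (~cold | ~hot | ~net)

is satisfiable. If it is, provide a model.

door = True, valve = False, net = False, cold = False, fan = True, key = False, rain = False, hot = True, armed = False

Unit clause (fan) forces fan = True.
Set door = True.
Try valve = True:
  (net | ~valve) forces net = True.
  (rain | ~valve) forces rain = True.
  (~armed | ~rain | ~valve) forces armed = False.
  clause (armed | ~rain | ~valve) is falsified — backtrack.
So valve = False.
  then (~armed | ~door | ~fan | valve) forces armed = False.
  then (armed | ~door | ~rain) forces rain = False.
  then (~fan | ~key | rain) forces key = False.
  then (~cold | ~door | rain) forces cold = False.
Set net = False.
Set hot = True.
All clauses satisfied.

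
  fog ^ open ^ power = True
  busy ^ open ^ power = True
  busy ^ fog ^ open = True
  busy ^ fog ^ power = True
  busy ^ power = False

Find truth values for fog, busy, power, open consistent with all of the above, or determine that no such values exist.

fog: True; busy: True; power: True; open: True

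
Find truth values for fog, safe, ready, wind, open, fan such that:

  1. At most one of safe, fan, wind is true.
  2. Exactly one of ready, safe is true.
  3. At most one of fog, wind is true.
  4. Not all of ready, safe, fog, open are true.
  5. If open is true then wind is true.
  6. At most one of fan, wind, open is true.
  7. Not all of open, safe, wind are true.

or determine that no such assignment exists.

fog = True, safe = False, ready = True, wind = False, open = False, fan = True

  (1) {safe, fan, wind}: 1 true — at most one ✓
  (2) {ready, safe}: 1 true — exactly one ✓
  (3) {fog, wind}: 1 true — at most one ✓
  (4) {ready, safe, fog, open}: 2/4 true — not all ✓
  (5) open=F ⇒ wind: vacuous ✓
  (6) {fan, wind, open}: 1 true — at most one ✓
  (7) {open, safe, wind}: 0/3 true — not all ✓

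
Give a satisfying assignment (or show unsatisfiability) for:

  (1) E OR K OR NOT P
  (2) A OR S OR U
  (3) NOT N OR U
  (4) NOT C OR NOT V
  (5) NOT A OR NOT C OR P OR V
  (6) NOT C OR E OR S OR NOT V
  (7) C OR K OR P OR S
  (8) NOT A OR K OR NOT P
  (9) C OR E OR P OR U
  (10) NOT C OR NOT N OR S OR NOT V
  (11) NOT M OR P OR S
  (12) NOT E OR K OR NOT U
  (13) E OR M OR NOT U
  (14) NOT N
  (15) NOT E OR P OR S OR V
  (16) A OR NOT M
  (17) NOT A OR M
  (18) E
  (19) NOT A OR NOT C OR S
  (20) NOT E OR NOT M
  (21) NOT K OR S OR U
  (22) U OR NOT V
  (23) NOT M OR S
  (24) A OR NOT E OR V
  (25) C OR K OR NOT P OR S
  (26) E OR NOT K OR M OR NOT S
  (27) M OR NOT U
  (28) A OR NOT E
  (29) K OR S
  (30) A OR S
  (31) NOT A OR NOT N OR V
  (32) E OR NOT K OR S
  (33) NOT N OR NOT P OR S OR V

Case E = True:
  (NOT N) forces N = False.
  (NOT E OR NOT M) forces M = False.
  (NOT A OR M) forces A = False.
  Clause (A OR NOT E) is falsified — contradiction.
Case E = False:
  Clause (E) is falsified — contradiction.
Both cases fail, so the formula is unsatisfiable.

UNSATISFIABLE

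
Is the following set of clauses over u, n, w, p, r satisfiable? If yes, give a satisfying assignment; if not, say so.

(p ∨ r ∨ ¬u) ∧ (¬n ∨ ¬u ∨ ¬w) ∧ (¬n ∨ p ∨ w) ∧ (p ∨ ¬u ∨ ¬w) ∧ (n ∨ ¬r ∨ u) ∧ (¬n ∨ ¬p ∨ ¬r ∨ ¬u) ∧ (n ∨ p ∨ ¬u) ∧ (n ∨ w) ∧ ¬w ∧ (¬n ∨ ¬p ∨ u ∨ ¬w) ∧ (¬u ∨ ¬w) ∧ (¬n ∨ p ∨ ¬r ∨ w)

Unit clause (¬w) forces w = False.
In (n ∨ w) only n is left, so n = True.
In (¬n ∨ p ∨ w) only p is left, so p = True.
Set u = False.
Set r = False.
All clauses satisfied.

u = False; n = True; w = False; p = True; r = False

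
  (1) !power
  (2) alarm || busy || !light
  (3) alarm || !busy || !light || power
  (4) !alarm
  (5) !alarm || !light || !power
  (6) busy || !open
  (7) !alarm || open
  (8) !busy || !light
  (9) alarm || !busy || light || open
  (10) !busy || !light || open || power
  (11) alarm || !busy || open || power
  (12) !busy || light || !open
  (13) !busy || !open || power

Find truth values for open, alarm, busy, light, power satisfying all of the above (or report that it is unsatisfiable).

Unit clause (!power) forces power = False.
Unit clause (!alarm) forces alarm = False.
Try open = True:
  (busy || !open) forces busy = True.
  clause (!busy || !open || power) is falsified — backtrack.
So open = False.
  then (alarm || !busy || open || power) forces busy = False.
  then (alarm || busy || !light) forces light = False.
All clauses satisfied.

open = False; alarm = False; busy = False; light = False; power = False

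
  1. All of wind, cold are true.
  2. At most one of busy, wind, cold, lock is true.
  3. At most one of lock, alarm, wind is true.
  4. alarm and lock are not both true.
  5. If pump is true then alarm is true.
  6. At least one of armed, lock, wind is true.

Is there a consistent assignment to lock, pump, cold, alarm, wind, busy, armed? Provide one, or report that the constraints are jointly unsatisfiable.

Case cold = True:
  (1) forces wind = True.
  Constraint (2) is violated (wind=T, cold=T) — contradiction.
Case cold = False:
  Constraint (1) is violated (cold=F) — contradiction.
Both cases fail — unsatisfiable.

The formula is unsatisfiable.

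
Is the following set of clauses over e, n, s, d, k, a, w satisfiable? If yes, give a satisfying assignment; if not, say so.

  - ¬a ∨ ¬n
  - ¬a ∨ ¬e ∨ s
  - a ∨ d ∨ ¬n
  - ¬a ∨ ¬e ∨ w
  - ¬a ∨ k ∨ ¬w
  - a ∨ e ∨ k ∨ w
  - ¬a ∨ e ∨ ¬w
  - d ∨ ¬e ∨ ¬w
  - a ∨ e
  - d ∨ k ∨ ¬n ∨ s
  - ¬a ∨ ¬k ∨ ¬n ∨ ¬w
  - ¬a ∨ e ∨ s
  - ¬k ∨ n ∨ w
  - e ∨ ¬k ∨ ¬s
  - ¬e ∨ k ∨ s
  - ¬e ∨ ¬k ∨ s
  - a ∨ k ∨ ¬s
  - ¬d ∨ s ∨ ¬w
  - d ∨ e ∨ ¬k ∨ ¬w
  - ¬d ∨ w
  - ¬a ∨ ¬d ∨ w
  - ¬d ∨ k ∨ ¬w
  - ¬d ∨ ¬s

e=F, n=F, s=T, d=F, k=F, a=T, w=F

Set e = False.
  then (a ∨ e) forces a = True.
  then (¬a ∨ e ∨ s) forces s = True.
  then (e ∨ ¬k ∨ ¬s) forces k = False.
  then (¬d ∨ ¬s) forces d = False.
  then (¬a ∨ ¬n) forces n = False.
  then (¬a ∨ k ∨ ¬w) forces w = False.
All clauses satisfied.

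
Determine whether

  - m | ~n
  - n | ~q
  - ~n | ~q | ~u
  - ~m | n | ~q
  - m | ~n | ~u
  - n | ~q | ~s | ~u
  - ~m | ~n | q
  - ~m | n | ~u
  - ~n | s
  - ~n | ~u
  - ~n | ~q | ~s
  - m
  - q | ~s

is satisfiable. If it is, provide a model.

q = False; u = False; n = False; m = True; s = False

Unit clause (m) forces m = True.
Try q = True:
  (n | ~q) forces n = True.
  (~n | ~q | ~u) forces u = False.
  (~n | s) forces s = True.
  clause (~n | ~q | ~s) is falsified — backtrack.
So q = False.
  then (~m | ~n | q) forces n = False.
  then (~m | n | ~u) forces u = False.
  then (q | ~s) forces s = False.
All clauses satisfied.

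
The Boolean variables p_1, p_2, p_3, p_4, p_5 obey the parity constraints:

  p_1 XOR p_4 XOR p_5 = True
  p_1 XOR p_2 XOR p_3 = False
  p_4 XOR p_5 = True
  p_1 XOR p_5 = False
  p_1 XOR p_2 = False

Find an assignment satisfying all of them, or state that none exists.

p_1=F, p_2=F, p_3=F, p_4=T, p_5=F

p_1 XOR p_4 XOR p_5 = F XOR T XOR F = True ✓
p_1 XOR p_2 XOR p_3 = F XOR F XOR F = False ✓
p_4 XOR p_5 = T XOR F = True ✓
p_1 XOR p_5 = F XOR F = False ✓
p_1 XOR p_2 = F XOR F = False ✓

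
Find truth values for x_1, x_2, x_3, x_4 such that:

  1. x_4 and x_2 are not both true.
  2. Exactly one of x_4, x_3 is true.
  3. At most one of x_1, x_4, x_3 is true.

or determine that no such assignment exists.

x_1 = False; x_2 = True; x_3 = True; x_4 = False

  (1) x_4=F, x_2=T — not both ✓
  (2) {x_4, x_3}: 1 true — exactly one ✓
  (3) {x_1, x_4, x_3}: 1 true — at most one ✓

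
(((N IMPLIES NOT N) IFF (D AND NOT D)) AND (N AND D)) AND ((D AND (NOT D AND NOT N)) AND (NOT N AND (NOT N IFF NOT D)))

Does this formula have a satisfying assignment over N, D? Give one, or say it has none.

Case N = True: the conjunct NOT N is False.
Case N = False: the conjunct N is False.
Both cases fail — unsatisfiable.

Unsatisfiable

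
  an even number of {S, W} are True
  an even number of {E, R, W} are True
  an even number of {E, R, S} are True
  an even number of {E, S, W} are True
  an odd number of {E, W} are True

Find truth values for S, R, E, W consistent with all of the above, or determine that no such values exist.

S = True, R = True, E = False, W = True

{S, W}: 2 true → even ✓
{E, R, W}: 2 true → even ✓
{E, R, S}: 2 true → even ✓
{E, S, W}: 2 true → even ✓
{E, W}: 1 true → odd ✓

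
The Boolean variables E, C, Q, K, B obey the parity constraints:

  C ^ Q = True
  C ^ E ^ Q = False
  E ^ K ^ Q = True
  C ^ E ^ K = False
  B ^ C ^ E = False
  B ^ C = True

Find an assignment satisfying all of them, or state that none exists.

E = True, C = True, Q = False, K = False, B = False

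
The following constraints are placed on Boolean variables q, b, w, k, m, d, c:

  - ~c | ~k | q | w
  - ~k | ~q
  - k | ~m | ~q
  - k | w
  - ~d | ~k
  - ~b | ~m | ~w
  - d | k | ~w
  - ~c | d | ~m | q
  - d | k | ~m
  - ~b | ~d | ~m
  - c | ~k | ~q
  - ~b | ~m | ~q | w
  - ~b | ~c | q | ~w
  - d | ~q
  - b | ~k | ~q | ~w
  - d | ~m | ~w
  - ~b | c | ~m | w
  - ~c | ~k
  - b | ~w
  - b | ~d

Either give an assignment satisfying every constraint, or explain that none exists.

Set q = False.
Set b = False.
  then (b | ~w) forces w = False.
  then (b | ~d) forces d = False.
  then (k | w) forces k = True.
  then (~c | ~k) forces c = False.
Set m = False.
All clauses satisfied.

q = False; b = False; w = False; k = True; m = False; d = False; c = False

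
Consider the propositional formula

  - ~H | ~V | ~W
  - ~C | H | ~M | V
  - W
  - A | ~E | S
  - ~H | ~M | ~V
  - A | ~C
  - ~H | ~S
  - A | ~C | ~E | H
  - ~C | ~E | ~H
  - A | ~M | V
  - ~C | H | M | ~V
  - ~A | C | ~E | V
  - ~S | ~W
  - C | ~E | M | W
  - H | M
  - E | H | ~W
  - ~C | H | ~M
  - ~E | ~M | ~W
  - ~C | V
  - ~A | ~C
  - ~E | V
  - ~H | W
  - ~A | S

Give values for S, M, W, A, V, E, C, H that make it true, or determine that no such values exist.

Unit clause (W) forces W = True.
In (~S | ~W) only ~S is left, so S = False.
In (~A | S) only ~A is left, so A = False.
In (A | ~E | S) only ~E is left, so E = False.
In (A | ~C) only ~C is left, so C = False.
In (E | H | ~W) only H is left, so H = True.
In (~H | ~V | ~W) only ~V is left, so V = False.
In (A | ~M | V) only ~M is left, so M = False.
All clauses satisfied.

S = False, M = False, W = True, A = False, V = False, E = False, C = False, H = True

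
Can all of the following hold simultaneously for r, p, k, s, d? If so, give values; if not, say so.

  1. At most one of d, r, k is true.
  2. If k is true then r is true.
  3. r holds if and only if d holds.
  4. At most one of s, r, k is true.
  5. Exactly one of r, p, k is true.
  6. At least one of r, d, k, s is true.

r: False, p: True, k: False, s: True, d: False

  (1) {d, r, k}: 0 true — at most one ✓
  (2) k=F ⇒ r: vacuous ✓
  (3) r=F, d=F — same ✓
  (4) {s, r, k}: 1 true — at most one ✓
  (5) {r, p, k}: 1 true — exactly one ✓
  (6) {r, d, k, s}: 1 true — at least one ✓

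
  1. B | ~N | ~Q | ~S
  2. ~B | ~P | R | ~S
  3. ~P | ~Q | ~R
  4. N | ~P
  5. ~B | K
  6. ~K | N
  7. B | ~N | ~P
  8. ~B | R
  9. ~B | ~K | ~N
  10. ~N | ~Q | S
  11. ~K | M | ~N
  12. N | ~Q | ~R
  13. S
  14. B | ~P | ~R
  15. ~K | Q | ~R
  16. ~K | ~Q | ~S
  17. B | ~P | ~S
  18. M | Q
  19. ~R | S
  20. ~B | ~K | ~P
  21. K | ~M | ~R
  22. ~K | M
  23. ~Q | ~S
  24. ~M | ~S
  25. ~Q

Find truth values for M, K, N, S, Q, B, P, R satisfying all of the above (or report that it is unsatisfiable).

Case S = True:
  (~Q | ~S) forces Q = False.
  (M | Q) forces M = True.
  Clause (~M | ~S) is falsified — contradiction.
Case S = False:
  Clause (S) is falsified — contradiction.
Both cases fail, so the formula is unsatisfiable.

No satisfying assignment exists.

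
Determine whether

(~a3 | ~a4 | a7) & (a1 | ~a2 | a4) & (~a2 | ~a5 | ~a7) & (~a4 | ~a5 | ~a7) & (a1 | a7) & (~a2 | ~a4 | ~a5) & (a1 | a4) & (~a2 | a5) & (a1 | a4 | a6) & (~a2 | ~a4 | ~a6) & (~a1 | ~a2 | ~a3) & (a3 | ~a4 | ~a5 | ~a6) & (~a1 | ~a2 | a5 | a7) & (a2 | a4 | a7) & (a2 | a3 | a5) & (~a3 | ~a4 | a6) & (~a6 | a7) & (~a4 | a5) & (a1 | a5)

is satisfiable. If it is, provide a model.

a1: True; a2: False; a3: False; a4: False; a5: True; a6: False; a7: True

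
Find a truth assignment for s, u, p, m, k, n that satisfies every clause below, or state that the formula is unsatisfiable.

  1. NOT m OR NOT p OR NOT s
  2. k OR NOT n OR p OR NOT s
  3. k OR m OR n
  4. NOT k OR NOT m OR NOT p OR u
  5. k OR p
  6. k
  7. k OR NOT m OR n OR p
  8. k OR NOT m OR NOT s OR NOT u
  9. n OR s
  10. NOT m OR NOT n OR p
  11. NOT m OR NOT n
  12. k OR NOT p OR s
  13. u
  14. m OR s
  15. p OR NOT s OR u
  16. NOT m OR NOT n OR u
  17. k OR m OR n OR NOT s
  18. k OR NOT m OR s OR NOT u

s=T, u=T, p=F, m=T, k=T, n=F

Unit clause (k) forces k = True.
Unit clause (u) forces u = True.
Try s = False:
  (n OR s) forces n = True.
  (NOT m OR NOT n) forces m = False.
  clause (m OR s) is falsified — backtrack.
So s = True.
Set p = False.
Set m = True.
  then (NOT m OR NOT n OR p) forces n = False.
All clauses satisfied.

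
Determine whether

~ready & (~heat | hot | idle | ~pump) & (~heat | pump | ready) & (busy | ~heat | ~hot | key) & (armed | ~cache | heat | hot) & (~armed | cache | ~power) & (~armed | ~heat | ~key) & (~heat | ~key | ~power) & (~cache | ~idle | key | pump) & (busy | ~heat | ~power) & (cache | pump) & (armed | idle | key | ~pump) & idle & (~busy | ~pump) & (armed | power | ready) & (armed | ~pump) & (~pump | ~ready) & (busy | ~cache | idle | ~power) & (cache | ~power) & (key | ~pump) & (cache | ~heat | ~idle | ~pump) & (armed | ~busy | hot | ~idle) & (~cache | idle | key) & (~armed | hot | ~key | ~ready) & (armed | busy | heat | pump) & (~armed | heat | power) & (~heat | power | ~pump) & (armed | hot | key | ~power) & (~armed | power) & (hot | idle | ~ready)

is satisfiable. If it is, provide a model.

hot = False; power = True; idle = True; key = True; heat = False; ready = False; cache = True; pump = False; armed = True; busy = False

Unit clause (~ready) forces ready = False.
Unit clause (idle) forces idle = True.
Set hot = False.
Try power = False:
  (armed | power | ready) forces armed = True.
  clause (~armed | power) is falsified — backtrack.
So power = True.
  then (cache | ~power) forces cache = True.
Try key = False:
  (~cache | ~idle | key | pump) forces pump = True.
  clause (key | ~pump) is falsified — backtrack.
So key = True.
  then (~heat | ~key | ~power) forces heat = False.
  then (armed | ~cache | heat | hot) forces armed = True.
Set pump = False.
Set busy = False.
All clauses satisfied.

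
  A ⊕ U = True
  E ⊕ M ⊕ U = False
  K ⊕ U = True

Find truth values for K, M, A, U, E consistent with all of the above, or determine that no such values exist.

K=T, M=T, A=T, U=F, E=T

A ⊕ U = T ⊕ F = True ✓
E ⊕ M ⊕ U = T ⊕ T ⊕ F = False ✓
K ⊕ U = T ⊕ F = True ✓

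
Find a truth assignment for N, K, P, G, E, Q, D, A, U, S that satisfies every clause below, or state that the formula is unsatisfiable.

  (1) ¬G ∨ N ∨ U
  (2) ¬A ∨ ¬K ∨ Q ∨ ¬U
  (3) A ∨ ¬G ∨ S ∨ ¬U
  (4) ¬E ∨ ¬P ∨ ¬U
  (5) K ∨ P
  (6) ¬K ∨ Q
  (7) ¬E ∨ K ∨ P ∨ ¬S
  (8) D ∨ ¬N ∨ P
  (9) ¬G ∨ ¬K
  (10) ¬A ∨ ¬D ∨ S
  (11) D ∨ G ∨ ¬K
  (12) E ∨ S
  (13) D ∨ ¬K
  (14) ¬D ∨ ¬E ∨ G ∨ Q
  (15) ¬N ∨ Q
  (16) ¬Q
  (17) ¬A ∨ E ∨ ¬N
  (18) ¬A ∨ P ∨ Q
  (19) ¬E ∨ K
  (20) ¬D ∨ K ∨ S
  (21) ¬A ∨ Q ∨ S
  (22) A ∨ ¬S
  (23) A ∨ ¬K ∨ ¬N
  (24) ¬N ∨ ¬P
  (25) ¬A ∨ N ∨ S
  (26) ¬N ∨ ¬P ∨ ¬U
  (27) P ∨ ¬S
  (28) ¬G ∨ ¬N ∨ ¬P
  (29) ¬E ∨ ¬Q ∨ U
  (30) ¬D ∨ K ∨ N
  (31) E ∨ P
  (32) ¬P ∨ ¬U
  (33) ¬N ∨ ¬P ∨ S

Unit clause (¬Q) forces Q = False.
In (¬K ∨ Q) only ¬K is left, so K = False.
In (¬N ∨ Q) only ¬N is left, so N = False.
In (¬E ∨ K) only ¬E is left, so E = False.
In (¬D ∨ K ∨ N) only ¬D is left, so D = False.
In (E ∨ P) only P is left, so P = True.
In (¬P ∨ ¬U) only ¬U is left, so U = False.
In (¬G ∨ N ∨ U) only ¬G is left, so G = False.
In (E ∨ S) only S is left, so S = True.
In (A ∨ ¬S) only A is left, so A = True.
All clauses satisfied.

N = False, K = False, P = True, G = False, E = False, Q = False, D = False, A = True, U = False, S = True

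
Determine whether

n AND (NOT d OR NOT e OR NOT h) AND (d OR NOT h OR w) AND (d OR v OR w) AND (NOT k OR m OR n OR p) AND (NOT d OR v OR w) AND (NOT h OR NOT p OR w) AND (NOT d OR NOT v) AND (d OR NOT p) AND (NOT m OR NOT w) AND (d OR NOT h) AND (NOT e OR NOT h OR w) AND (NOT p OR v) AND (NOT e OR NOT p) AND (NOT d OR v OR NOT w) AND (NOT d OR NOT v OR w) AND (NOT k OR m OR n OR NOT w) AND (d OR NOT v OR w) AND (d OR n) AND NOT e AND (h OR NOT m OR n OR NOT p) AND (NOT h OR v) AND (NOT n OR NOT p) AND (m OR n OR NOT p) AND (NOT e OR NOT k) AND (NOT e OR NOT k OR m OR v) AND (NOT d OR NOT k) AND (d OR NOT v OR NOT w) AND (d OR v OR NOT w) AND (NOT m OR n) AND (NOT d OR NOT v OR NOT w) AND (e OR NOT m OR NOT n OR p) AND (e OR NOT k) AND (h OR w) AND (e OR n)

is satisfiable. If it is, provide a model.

Case d = True:
  (n) forces n = True.
  (NOT d OR NOT v) forces v = False.
  (NOT d OR v OR w) forces w = True.
  Clause (NOT d OR v OR NOT w) is falsified — contradiction.
Case d = False:
  (n) forces n = True.
  (d OR NOT p) forces p = False.
  (d OR NOT h) forces h = False.
  (NOT e) forces e = False.
  (e OR NOT m OR NOT n OR p) forces m = False.
  (e OR NOT k) forces k = False.
  (h OR w) forces w = True.
  (d OR NOT v OR NOT w) forces v = False.
  Clause (d OR v OR NOT w) is falsified — contradiction.
Both cases fail, so the formula is unsatisfiable.

The formula is unsatisfiable.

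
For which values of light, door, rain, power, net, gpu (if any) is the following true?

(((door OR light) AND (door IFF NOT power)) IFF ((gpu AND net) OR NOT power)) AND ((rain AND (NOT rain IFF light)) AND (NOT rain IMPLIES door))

light = False, door = False, rain = True, power = True, net = False, gpu = False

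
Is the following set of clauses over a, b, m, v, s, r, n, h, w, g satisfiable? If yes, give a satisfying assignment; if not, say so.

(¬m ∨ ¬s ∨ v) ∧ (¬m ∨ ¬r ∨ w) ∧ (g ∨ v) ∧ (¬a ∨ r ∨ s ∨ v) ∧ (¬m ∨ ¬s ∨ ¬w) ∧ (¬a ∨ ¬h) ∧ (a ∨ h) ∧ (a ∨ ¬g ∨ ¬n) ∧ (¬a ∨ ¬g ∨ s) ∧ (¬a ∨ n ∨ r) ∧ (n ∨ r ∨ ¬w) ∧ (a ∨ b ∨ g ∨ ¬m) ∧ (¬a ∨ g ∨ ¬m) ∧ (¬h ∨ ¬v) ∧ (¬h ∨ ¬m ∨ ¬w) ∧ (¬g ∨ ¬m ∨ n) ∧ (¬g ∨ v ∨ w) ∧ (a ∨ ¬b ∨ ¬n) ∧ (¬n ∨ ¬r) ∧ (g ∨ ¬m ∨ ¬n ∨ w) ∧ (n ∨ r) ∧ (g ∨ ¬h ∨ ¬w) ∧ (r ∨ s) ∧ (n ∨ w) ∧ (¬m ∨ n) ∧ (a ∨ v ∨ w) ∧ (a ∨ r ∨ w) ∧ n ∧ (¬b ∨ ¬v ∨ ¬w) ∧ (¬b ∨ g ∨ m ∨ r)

a=T; b=F; m=F; v=T; s=T; r=F; n=T; h=F; w=F; g=F

Unit clause (n) forces n = True.
In (¬n ∨ ¬r) only ¬r is left, so r = False.
In (r ∨ s) only s is left, so s = True.
Try a = False:
  (a ∨ h) forces h = True.
  (a ∨ ¬g ∨ ¬n) forces g = False.
  (g ∨ v) forces v = True.
  clause (¬h ∨ ¬v) is falsified — backtrack.
So a = True.
  then (¬a ∨ ¬h) forces h = False.
Set b = False.
Set m = False.
Set v = True.
Set w = False.
Set g = False.
All clauses satisfied.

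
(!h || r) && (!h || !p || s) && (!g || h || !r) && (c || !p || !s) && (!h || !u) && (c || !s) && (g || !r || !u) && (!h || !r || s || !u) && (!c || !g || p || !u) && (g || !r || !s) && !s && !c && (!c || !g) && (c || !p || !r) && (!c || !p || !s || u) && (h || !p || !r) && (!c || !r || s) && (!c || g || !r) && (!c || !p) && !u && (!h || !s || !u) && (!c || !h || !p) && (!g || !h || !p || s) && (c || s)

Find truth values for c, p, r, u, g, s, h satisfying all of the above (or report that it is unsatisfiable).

Unsatisfiable

Case c = True:
  Clause (!c) is falsified — contradiction.
Case c = False:
  (c || !s) forces s = False.
  Clause (c || s) is falsified — contradiction.
Both cases fail, so the formula is unsatisfiable.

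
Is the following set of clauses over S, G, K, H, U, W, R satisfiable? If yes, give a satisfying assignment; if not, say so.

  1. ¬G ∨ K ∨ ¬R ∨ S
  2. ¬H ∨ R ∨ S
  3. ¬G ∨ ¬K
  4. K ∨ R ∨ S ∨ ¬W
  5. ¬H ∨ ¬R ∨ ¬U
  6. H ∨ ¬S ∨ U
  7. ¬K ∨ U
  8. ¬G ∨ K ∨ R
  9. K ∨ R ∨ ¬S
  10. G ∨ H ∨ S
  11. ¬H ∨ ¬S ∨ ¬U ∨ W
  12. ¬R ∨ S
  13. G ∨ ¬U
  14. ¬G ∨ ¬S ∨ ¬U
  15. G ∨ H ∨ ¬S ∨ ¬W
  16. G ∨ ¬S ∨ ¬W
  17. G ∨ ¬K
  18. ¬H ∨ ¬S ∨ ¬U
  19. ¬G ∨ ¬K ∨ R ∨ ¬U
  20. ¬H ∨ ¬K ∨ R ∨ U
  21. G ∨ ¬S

Try S = False:
  (¬R ∨ S) forces R = False.
  (¬H ∨ R ∨ S) forces H = False.
  (G ∨ H ∨ S) forces G = True.
  (¬G ∨ ¬K) forces K = False.
  clause (¬G ∨ K ∨ R) is falsified — backtrack.
So S = True.
  then (G ∨ ¬S) forces G = True.
  then (¬G ∨ ¬K) forces K = False.
  then (¬G ∨ K ∨ R) forces R = True.
  then (¬G ∨ ¬S ∨ ¬U) forces U = False.
  then (H ∨ ¬S ∨ U) forces H = True.
Set W = False.
All clauses satisfied.

S = True, G = True, K = False, H = True, U = False, W = False, R = True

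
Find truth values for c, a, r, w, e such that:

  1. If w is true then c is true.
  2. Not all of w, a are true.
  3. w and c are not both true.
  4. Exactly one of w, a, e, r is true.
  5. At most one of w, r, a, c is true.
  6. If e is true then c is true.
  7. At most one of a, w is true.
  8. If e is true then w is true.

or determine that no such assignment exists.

c = False, a = False, r = True, w = False, e = False

  (1) w=F ⇒ c: vacuous ✓
  (2) {w, a}: 0/2 true — not all ✓
  (3) w=F, c=F — not both ✓
  (4) {w, a, e, r}: 1 true — exactly one ✓
  (5) {w, r, a, c}: 1 true — at most one ✓
  (6) e=F ⇒ c: vacuous ✓
  (7) {a, w}: 0 true — at most one ✓
  (8) e=F ⇒ w: vacuous ✓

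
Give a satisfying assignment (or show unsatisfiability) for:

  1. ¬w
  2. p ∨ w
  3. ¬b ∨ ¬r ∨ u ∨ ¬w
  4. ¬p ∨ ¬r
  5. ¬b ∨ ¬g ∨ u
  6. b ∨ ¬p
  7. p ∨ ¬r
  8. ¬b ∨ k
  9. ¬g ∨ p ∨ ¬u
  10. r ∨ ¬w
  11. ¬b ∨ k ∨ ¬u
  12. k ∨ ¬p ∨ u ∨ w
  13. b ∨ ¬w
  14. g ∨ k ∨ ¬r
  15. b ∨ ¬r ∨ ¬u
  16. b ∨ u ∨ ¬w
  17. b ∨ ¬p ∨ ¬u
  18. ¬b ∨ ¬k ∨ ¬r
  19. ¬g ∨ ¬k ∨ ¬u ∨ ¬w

Unit clause (¬w) forces w = False.
In (p ∨ w) only p is left, so p = True.
In (¬p ∨ ¬r) only ¬r is left, so r = False.
In (b ∨ ¬p) only b is left, so b = True.
In (¬b ∨ k) only k is left, so k = True.
Set g = False.
Set u = True.
All clauses satisfied.

g = False, w = False, b = True, u = True, k = True, r = False, p = True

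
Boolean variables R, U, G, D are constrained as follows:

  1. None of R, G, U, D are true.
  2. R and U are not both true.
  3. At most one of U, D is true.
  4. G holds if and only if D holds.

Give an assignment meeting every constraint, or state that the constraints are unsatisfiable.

R=F, U=F, G=F, D=F

  (1) {R, G, U, D}: 0 true — none ✓
  (2) R=F, U=F — not both ✓
  (3) {U, D}: 0 true — at most one ✓
  (4) G=F, D=F — same ✓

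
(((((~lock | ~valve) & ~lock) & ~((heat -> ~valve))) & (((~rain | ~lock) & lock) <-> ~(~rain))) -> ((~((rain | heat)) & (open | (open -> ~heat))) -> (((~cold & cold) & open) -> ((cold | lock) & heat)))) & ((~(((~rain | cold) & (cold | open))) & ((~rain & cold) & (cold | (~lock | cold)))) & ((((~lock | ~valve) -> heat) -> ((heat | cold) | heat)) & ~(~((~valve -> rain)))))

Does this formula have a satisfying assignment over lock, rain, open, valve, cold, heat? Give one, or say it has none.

Case cold = True: the conjunct ~(((~rain | cold) & (cold | open))) becomes ~((True & True)) = False.
Case cold = False: the conjunct cold is False.
Both cases fail — unsatisfiable.

No satisfying assignment exists.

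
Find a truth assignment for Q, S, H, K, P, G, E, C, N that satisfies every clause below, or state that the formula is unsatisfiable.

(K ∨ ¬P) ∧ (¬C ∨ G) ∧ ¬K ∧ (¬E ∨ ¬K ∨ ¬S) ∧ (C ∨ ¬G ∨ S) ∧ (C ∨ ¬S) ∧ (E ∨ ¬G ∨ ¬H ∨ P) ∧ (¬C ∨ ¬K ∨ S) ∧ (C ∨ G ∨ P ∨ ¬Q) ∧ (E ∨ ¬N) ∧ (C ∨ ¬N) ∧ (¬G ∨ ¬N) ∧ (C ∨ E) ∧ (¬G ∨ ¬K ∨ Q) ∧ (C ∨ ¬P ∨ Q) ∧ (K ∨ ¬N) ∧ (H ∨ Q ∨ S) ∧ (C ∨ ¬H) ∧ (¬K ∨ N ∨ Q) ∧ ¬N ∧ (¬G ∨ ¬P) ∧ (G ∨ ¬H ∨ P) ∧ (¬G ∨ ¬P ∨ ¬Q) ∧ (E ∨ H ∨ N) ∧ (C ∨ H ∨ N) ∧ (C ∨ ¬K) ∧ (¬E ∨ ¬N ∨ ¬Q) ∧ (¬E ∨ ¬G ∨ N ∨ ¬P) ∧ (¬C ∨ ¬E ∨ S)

Q: True, S: True, H: False, K: False, P: False, G: True, E: True, C: True, N: False

Unit clause (¬K) forces K = False.
In (K ∨ ¬N) only ¬N is left, so N = False.
In (K ∨ ¬P) only ¬P is left, so P = False.
Set Q = True.
Set S = True.
  then (C ∨ ¬S) forces C = True.
  then (¬C ∨ G) forces G = True.
Set H = False.
  then (E ∨ H ∨ N) forces E = True.
All clauses satisfied.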